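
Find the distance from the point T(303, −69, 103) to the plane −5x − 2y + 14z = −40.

d = |(-5)·303 + (-2)·(-69) + 14·103 − (-40)| / √(25 + 4 + 196) = |105| / 15 = 7.

7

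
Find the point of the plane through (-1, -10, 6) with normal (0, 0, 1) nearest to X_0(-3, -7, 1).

n = (0, 0, 1), |n|² = 1, and n·X_0 − 6 = -5.
t = -5/1 = -5, so the foot is X_0 − t·n = (-3, -7, 1) − (-5)·(0, 0, 1) = (-3, -7, 6).

(-3, -7, 6)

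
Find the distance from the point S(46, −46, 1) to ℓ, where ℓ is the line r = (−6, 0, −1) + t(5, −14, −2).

6√34

Direction vector d = (5, −14, −2).
AP = (52, −46, 2); AP·d = 900, |AP|² = 4824, |d|² = 225.
distance² = |AP|² − (AP·d)²/|d|² = 4824 − 810000/225 = 1224, so the distance is 6√34.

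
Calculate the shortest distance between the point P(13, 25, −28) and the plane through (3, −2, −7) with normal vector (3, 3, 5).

6√43/43

The plane has equation n·(r − (3, −2, −7)) = 0, i.e. n·r = -32.
Then n·(13, 25, −28) − (−32) = 6.
|n| = √(9 + 9 + 25) = √43, so the distance is |6|/√43 = 6/√43.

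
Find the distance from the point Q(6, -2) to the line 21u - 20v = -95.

d = |21·6 + (-20)·(-2) − (-95)| / √(441 + 400) = |261|/29 = 9.

9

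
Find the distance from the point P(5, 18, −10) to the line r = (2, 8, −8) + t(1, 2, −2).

4√2

Direction vector d = (1, 2, −2).
AP = (3, 10, −2), and AP × d = (−16, 4, −4).
|AP × d|² = 288 and |d|² = 9, so the distance is √(288/9) = √32 = 4√2.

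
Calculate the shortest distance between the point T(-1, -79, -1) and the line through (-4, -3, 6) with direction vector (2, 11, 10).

√2234

Direction vector d = (2, 11, 10).
AP = (3, -76, -7); AP·d = -900, |AP|² = 5834, |d|² = 225.
distance² = |AP|² − (AP·d)²/|d|² = 5834 − 810000/225 = 2234, so the distance is √2234.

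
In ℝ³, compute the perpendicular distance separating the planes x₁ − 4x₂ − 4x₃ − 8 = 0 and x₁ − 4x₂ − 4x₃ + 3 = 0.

Both planes have normal n = (1, −4, −4), |n| = √33. Any point on the first plane is at distance |(-3) − 8|/|n| = 11/√33 from the second.

11/√33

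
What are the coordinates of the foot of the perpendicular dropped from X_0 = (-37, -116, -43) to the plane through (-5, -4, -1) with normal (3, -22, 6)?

n = (3, -22, 6), |n|² = 529, and n·X_0 − 67 = 2116.
t = 2116/529 = 4, so the foot is X_0 − t·n = (-37, -116, -43) − 4·(3, -22, 6) = (-49, -28, -67).

(-49, -28, -67)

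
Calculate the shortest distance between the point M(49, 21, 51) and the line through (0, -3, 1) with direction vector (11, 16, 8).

2√377

Direction vector d = (11, 16, 8).
AP = (49, 24, 50); AP·d = 1323, |AP|² = 5477, |d|² = 441.
distance² = |AP|² − (AP·d)²/|d|² = 5477 − 1750329/441 = 1508, so the distance is 2√377.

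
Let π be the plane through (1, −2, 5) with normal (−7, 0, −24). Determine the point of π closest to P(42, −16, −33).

(49, -16, -9)

The perpendicular from P has direction n = (−7, 0, −24): r = (42, −16, −33) + μ(−7, 0, −24).
Substitute into the plane: n·(P + μn) = -127 gives 498 + 625μ = -127, so μ = -1.
Foot = (42, −16, −33) + (-1)·(−7, 0, −24) = (49, −16, −9).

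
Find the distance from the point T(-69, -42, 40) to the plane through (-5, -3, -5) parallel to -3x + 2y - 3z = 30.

Parallel planes share the normal n = (-3, 2, -3); since (-5, -3, -5) lies on the plane, its equation is -3x + 2y - 3z = 24.
Then n·(-69, -42, 40) - 24 = -21.
|n| = √(9 + 4 + 9) = √22, so the distance is |-21|/√22 = 21/√22.

21√22/22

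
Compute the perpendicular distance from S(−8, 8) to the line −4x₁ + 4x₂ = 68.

The normal to the line is n = (−4, 4) with |n| = 4√2.
|n·S − 68| = |64 − 68| = 4, so the distance is 4/(4√2) = √2/2.

1/√2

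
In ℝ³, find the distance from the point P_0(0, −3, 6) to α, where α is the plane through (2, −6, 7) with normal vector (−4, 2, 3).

11/√29

The plane has equation n·(r − (2, −6, 7)) = 0, i.e. n·r = 1.
Then n·(0, −3, 6) − 1 = 11.
|n| = √(16 + 4 + 9) = √29, so the distance is |11|/√29 = 11√29/29.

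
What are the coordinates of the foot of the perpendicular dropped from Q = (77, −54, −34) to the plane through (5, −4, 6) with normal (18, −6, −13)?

(5, -30, 18)

The perpendicular from Q has direction n = (18, −6, −13): r = (77, −54, −34) + μ(18, −6, −13).
Substitute into the plane: n·(Q + μn) = 36 gives 2152 + 529μ = 36, so μ = -4.
Foot = (77, −54, −34) + (-4)·(18, −6, −13) = (5, −30, 18).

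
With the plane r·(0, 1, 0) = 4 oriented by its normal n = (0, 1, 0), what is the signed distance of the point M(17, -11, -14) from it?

n·M − 4 = -15.
|n| = 1, so the signed distance is -15/1 = -15.

-15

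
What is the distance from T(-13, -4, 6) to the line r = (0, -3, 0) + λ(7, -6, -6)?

√85

Direction vector d = (7, -6, -6).
AP = (-13, -1, 6); AP·d = -121, |AP|² = 206, |d|² = 121.
distance² = |AP|² − (AP·d)²/|d|² = 206 − 14641/121 = 85, so the distance is √85.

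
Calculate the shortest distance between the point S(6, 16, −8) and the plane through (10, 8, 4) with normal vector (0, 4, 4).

The plane has equation n·(r − (10, 8, 4)) = 0, i.e. n·r = 48.
n = (0, 4, 4); n·P − 48 = -16; |n| = 4√2; distance = 16/(4√2) = 2√2.

2√2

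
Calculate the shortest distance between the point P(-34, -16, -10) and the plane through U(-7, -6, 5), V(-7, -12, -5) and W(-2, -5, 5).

22√35/35

UV = (0, -6, -10) and UW = (5, 1, 0), so a normal is n = UV × UW = (10, -50, 30).
Then n·(-34, -16, -10) - 380 = -220.
|n| = √(100 + 2500 + 900) = 10√35, so the distance is |-220|/(10√35) = 22/√35.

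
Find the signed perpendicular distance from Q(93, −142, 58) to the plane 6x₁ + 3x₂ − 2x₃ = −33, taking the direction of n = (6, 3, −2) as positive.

n·Q − (-33) = 49.
|n| = 7, so the signed distance is 49/7 = 7.

7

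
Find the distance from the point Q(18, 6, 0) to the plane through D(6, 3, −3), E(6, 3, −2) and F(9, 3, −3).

3

DE = (0, 0, 1) and DF = (3, 0, 0), so a normal is n = DE × DF = (0, 3, 0).
Then n·(18, 6, 0) − 9 = 9.
|n| = √(0 + 9 + 0) = 3, so the distance is |9|/3 = 3.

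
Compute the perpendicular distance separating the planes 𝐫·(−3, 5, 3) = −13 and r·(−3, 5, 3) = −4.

Both planes have normal n = (−3, 5, 3), |n| = √43. Any point on the first plane is at distance |(-4) − (-13)|/|n| = 9/√43 = 9√43/43 from the second.

9√43/43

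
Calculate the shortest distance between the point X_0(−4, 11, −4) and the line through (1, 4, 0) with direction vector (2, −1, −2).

Direction vector d = (2, −1, −2).
AP = (−5, 7, −4), and AP × d = (−18, −18, −9).
|AP × d|² = 729 and |d|² = 9, so the distance is √(729/9) = √81 = 9.

9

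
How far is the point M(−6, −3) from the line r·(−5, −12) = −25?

d = |(-5)·(-6) + (-12)·(-3) − (-25)| / √(25 + 144) = |91|/13 = 7.

7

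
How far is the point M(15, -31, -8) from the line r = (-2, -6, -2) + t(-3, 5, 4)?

Direction vector d = (-3, 5, 4).
AP = (17, -25, -6), and AP × d = (-70, -50, 10).
|AP × d|² = 7500 and |d|² = 50, so the distance is √(7500/50) = √150 = 5√6.

5√6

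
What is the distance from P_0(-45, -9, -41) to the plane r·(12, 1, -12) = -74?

Normal vector n = (12, 1, -12), and n·(-45, -9, -41) - (-74) = 17.
|n| = √(144 + 1 + 144) = 17, so the distance is |17|/17 = 1.

1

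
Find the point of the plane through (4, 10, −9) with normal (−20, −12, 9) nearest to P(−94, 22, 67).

The perpendicular from P has direction n = (−20, −12, 9): r = (−94, 22, 67) + μ(−20, −12, 9).
Substitute into the plane: n·(P + μn) = -281 gives 2219 + 625μ = -281, so μ = -4.
Foot = (−94, 22, 67) + (-4)·(−20, −12, 9) = (−14, 70, 31).

(-14, 70, 31)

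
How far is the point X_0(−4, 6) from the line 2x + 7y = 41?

7/√53

The normal to the line is n = (2, 7) with |n| = √53.
|n·X_0 − 41| = |34 − 41| = 7, so the distance is 7/√53.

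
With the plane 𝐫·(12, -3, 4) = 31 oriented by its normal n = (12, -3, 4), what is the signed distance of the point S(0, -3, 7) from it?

n·S − 31 = 6.
|n| = 13, so the signed distance is 6/13.

6/13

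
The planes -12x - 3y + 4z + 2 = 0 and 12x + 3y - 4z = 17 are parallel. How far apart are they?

Divide the second equation by -1 to match normals: -12x - 3y + 4z = -17.
Both planes have normal n = (-12, -3, 4), |n| = 13. Any point on the first plane is at distance |(-17) − (-2)|/|n| = 15/13 from the second.

15/13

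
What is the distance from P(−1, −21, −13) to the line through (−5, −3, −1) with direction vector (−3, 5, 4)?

Direction vector d = (−3, 5, 4).
AP = (4, −18, −12); AP·d = -150, |AP|² = 484, |d|² = 50.
distance² = |AP|² − (AP·d)²/|d|² = 484 − 22500/50 = 34, so the distance is √34.

√34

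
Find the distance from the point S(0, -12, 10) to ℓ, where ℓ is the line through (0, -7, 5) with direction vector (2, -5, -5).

Direction vector d = (2, -5, -5).
AP = (0, -5, 5); AP·d = 0, |AP|² = 50, |d|² = 54.
distance² = |AP|² − (AP·d)²/|d|² = 50 − 0/54 = 50, so the distance is 5√2.

5√2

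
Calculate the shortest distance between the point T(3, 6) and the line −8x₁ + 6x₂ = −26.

d = |(-8)·3 + 6·6 − (-26)| / √(64 + 36) = |38|/10 = 19/5.

19/5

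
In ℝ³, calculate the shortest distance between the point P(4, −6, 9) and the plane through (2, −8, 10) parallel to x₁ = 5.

2

Parallel planes share the normal n = (1, 0, 0); since (2, −8, 10) lies on the plane, its equation is x₁ = 2.
n = (1, 0, 0); n·P − 2 = 2; |n| = 1; distance = 2/1 = 2.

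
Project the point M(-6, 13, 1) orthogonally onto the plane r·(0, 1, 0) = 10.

(-6, 10, 1)

n = (0, 1, 0), |n|² = 1, and n·M − 10 = 3.
t = 3/1 = 3, so the foot is M − t·n = (-6, 13, 1) − 3·(0, 1, 0) = (-6, 10, 1).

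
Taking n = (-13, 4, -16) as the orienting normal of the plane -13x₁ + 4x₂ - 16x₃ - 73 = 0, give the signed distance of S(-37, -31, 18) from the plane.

n·S − 73 = -4.
|n| = 21, so the signed distance is -4/21.

-4/21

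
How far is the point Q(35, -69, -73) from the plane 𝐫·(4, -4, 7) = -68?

Normal vector n = (4, -4, 7), and n·(35, -69, -73) - (-68) = -27.
|n| = √(16 + 16 + 49) = 9, so the distance is |-27|/9 = 3.

3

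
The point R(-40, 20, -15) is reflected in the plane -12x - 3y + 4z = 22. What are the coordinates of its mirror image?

(8, 32, -31)

n = (-12, -3, 4), |n|² = 169, n·R − 22 = 338, so t = 338/169 = 2.
Foot F = R − 2·n = (-16, 26, -23); the reflection is 2F − R = (8, 32, -31).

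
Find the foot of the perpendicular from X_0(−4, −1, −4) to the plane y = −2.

n = (0, 1, 0), |n|² = 1, and n·X_0 − (-2) = 1.
t = 1/1 = 1, so the foot is X_0 − t·n = (−4, −1, −4) − 1·(0, 1, 0) = (−4, −2, −4).

(-4, -2, -4)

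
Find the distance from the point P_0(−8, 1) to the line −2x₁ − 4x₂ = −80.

d = |(-2)·(-8) + (-4)·1 − (-80)| / √(4 + 16) = |92|/(2√5) = 46/√5.

46/√5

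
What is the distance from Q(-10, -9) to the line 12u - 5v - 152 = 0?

227/13

d = |12·(-10) + (-5)·(-9) − 152| / √(144 + 25) = |-227|/13 = 227/13.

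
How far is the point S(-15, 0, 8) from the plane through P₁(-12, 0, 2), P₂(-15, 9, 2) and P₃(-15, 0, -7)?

15√11/11

P₁P₂ = (-3, 9, 0) and P₁P₃ = (-3, 0, -9), so a normal is n = P₁P₂ × P₁P₃ = (-81, -27, 27).
d = |(-81)·(-15) + (-27)·0 + 27·8 − 1026| / √(6561 + 729 + 729) = |405| / (27√11) = 15/√11.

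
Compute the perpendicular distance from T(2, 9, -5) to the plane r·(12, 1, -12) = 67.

26/17

Normal vector n = (12, 1, -12), and n·(2, 9, -5) - 67 = 26.
|n| = √(144 + 1 + 144) = 17, so the distance is |26|/17 = 26/17.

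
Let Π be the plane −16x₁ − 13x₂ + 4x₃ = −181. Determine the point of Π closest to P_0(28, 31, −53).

(-4, 5, -45)

n = (−16, −13, 4), |n|² = 441, and n·P_0 − (-181) = -882.
t = -882/441 = -2, so the foot is P_0 − t·n = (28, 31, −53) − (-2)·(−16, −13, 4) = (−4, 5, −45).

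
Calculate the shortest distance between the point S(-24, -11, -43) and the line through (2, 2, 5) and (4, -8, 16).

√2249

A direction vector is d = (2, -10, 11).
AP = (-26, -13, -48), and AP × d = (-623, 190, 286).
|AP × d|² = 506025 and |d|² = 225, so the distance is √(506025/225) = √2249.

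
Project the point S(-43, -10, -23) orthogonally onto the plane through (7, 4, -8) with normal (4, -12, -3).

(-563/13, -118/13, -296/13)

n = (4, -12, -3), |n|² = 169, and n·S − 4 = 13.
t = 13/169 = 1/13, so the foot is S − t·n = (-43, -10, -23) − (1/13)·(4, -12, -3) = (-563/13, -118/13, -296/13).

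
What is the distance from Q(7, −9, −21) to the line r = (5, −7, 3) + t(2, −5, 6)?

Direction vector d = (2, −5, 6).
AP = (2, −2, −24); AP·d = -130, |AP|² = 584, |d|² = 65.
distance² = |AP|² − (AP·d)²/|d|² = 584 − 16900/65 = 324, so the distance is 18.

18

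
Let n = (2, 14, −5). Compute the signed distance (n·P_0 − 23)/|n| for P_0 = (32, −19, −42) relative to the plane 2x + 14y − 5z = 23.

n·P_0 − 23 = -15.
|n| = 15, so the signed distance is -15/15 = -1.

-1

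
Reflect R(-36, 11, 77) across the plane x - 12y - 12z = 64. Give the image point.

(-28, -85, -19)

With n = (1, -12, -12), the signed offset is (n·R − 64)/|n|² = -1156/289 = -4.
R' = R − 2t·n = (-36, 11, 77) − (-8)·(1, -12, -12) = (-28, -85, -19).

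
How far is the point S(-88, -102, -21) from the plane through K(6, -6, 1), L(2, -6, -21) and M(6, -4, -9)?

2

KL = (-4, 0, -22) and KM = (0, 2, -10), so a normal is n = KL × KM = (44, -40, -8).
d = |44·(-88) + (-40)·(-102) + (-8)·(-21) − 496| / √(1936 + 1600 + 64) = |-120| / 60 = 2.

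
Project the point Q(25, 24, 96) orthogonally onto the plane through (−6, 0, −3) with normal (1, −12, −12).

The perpendicular from Q has direction n = (1, −12, −12): r = (25, 24, 96) + t(1, −12, −12).
Substitute into the plane: n·(Q + tn) = 30 gives -1415 + 289t = 30, so t = 5.
Foot = (25, 24, 96) + 5·(1, −12, −12) = (30, −36, 36).

(30, -36, 36)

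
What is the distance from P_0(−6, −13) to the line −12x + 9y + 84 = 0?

13/5

The normal to the line is n = (−12, 9) with |n| = 15.
|n·P_0 − (-84)| = |-45 − (-84)| = 39, so the distance is 39/15 = 13/5.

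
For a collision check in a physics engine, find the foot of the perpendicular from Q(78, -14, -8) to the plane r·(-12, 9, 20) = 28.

The perpendicular from Q has direction n = (-12, 9, 20): r = (78, -14, -8) + t(-12, 9, 20).
Substitute into the plane: n·(Q + tn) = 28 gives -1222 + 625t = 28, so t = 2.
Foot = (78, -14, -8) + 2·(-12, 9, 20) = (54, 4, 32).

(54, 4, 32)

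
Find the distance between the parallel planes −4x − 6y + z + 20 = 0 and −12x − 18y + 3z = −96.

12/√53

Divide the second equation by 3 to match normals: −4x − 6y + z = -32.
Both planes have normal n = (−4, −6, 1), |n| = √53. Any point on the first plane is at distance |(-32) − (-20)|/|n| = 12/√53 from the second.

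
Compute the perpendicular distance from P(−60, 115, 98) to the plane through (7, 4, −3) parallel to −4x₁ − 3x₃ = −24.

Parallel planes share the normal n = (−4, 0, −3); since (7, 4, −3) lies on the plane, its equation is −4x₁ − 3x₃ = -19.
n = (−4, 0, −3); n·P − (-19) = -35; |n| = 5; distance = 35/5 = 7.

7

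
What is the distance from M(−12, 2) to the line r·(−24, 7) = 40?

262/25

d = |(-24)·(-12) + 7·2 − 40| / √(576 + 49) = |262|/25 = 262/25.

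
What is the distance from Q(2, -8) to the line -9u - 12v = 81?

1/5

The normal to the line is n = (-9, -12) with |n| = 15.
|n·Q − 81| = |78 − 81| = 3, so the distance is 3/15 = 1/5.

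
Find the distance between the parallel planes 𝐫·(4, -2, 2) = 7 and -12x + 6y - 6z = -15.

Divide the second equation by -3 to match normals: 4x - 2y + 2z = 5.
With common normal n = (4, -2, 2) (|n| = 2√6), the distance is |7 − 5|/|n| = 2/(2√6) = √6/6.

√6/6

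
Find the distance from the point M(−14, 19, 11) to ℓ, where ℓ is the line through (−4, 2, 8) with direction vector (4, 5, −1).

Direction vector d = (4, 5, −1).
AP = (−10, 17, 3); AP·d = 42, |AP|² = 398, |d|² = 42.
distance² = |AP|² − (AP·d)²/|d|² = 398 − 1764/42 = 356, so the distance is 2√89.

2√89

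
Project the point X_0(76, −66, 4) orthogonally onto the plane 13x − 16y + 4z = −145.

(11, 14, -16)

The perpendicular from X_0 has direction n = (13, −16, 4): r = (76, −66, 4) + λ(13, −16, 4).
Substitute into the plane: n·(X_0 + λn) = -145 gives 2060 + 441λ = -145, so λ = -5.
Foot = (76, −66, 4) + (-5)·(13, −16, 4) = (11, 14, −16).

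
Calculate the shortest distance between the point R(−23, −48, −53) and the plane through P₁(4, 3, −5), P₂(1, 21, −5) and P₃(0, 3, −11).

P₁P₂ = (−3, 18, 0) and P₁P₃ = (−4, 0, −6), so a normal is n = P₁P₂ × P₁P₃ = (−108, −18, 72).
Then n·(−23, −48, −53) − (−846) = 378.
|n| = √(11664 + 324 + 5184) = 18√53, so the distance is |378|/(18√53) = 21√53/53.

21√53/53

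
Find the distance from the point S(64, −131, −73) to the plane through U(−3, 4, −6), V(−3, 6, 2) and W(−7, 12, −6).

UV = (0, 2, 8) and UW = (−4, 8, 0), so a normal is n = UV × UW = (−64, −32, 8).
Then n·(64, −131, −73) − 16 = −504.
|n| = √(4096 + 1024 + 64) = 72, so the distance is |-504|/72 = 7.

7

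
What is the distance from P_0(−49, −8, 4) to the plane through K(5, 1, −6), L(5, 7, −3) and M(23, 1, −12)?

KL = (0, 6, 3) and KM = (18, 0, −6), so a normal is n = KL × KM = (−36, 54, −108).
Then n·(−49, −8, 4) − 522 = 378.
|n| = √(1296 + 2916 + 11664) = 126, so the distance is |378|/126 = 3.

3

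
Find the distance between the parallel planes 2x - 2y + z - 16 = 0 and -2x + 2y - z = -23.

Divide the second equation by -1 to match normals: 2x - 2y + z = 23.
With common normal n = (2, -2, 1) (|n| = 3), the distance is |16 − 23|/|n| = 7/3.

7/3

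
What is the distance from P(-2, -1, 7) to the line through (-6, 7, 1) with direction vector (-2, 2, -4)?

Direction vector d = (-2, 2, -4).
AP = (4, -8, 6), and AP × d = (20, 4, -8).
|AP × d|² = 480 and |d|² = 24, so the distance is √(480/24) = √20 = 2√5.

2√5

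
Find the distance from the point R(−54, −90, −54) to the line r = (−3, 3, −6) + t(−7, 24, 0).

3√881

Direction vector d = (−7, 24, 0).
AP = (−51, −93, −48); AP·d = -1875, |AP|² = 13554, |d|² = 625.
distance² = |AP|² − (AP·d)²/|d|² = 13554 − 3515625/625 = 7929, so the distance is 3√881.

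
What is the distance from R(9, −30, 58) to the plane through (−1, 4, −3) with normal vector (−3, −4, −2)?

16/√29

The plane has equation n·(r − (−1, 4, −3)) = 0, i.e. n·r = -7.
Then n·(9, −30, 58) − (−7) = −16.
|n| = √(9 + 16 + 4) = √29, so the distance is |-16|/√29 = 16/√29.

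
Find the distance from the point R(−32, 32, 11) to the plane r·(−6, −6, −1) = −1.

n = (−6, −6, −1); n·P − (-1) = -10; |n| = √73; distance = 10/√73 = 10√73/73.

10√73/73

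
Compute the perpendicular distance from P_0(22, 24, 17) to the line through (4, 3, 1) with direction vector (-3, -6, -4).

Direction vector d = (-3, -6, -4).
AP = (18, 21, 16), and AP × d = (12, 24, -45).
|AP × d|² = 2745 and |d|² = 61, so the distance is √(2745/61) = √45 = 3√5.

3√5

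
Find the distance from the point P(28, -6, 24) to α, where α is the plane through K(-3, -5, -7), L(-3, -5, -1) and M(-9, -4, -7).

KL = (0, 0, 6) and KM = (-6, 1, 0), so a normal is n = KL × KM = (-6, -36, 0).
d = |(-6)·28 + (-36)·(-6) − 198| / √(36 + 1296 + 0) = |-150| / (6√37) = 25/√37.

25√37/37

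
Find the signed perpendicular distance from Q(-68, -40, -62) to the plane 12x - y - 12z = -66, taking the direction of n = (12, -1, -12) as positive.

2

n·Q − (-66) = 34.
|n| = 17, so the signed distance is 34/17 = 2.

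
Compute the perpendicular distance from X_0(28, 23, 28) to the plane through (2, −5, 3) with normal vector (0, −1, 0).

The plane has equation n·(r − (2, −5, 3)) = 0, i.e. n·r = 5.
Then n·(28, 23, 28) − 5 = −28.
|n| = √(0 + 1 + 0) = 1, so the distance is |-28|/1 = 28.

28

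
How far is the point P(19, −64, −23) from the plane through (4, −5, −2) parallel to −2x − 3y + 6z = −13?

3

Parallel planes share the normal n = (−2, −3, 6); since (4, −5, −2) lies on the plane, its equation is −2x − 3y + 6z = -5.
Then n·(19, −64, −23) − (−5) = 21.
|n| = √(4 + 9 + 36) = 7, so the distance is |21|/7 = 3.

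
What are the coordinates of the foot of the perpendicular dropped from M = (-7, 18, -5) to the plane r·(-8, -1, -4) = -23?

(1, 19, -1)

n = (-8, -1, -4), |n|² = 81, and n·M − (-23) = 81.
t = 81/81 = 1, so the foot is M − t·n = (-7, 18, -5) − 1·(-8, -1, -4) = (1, 19, -1).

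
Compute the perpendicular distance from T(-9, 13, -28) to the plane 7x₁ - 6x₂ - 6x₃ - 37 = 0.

Normal vector n = (7, -6, -6), and n·(-9, 13, -28) - 37 = -10.
|n| = √(49 + 36 + 36) = 11, so the distance is |-10|/11 = 10/11.

10/11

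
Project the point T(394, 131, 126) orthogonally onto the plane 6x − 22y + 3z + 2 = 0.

The perpendicular from T has direction n = (6, −22, 3): r = (394, 131, 126) + μ(6, −22, 3).
Substitute into the plane: n·(T + μn) = -2 gives -140 + 529μ = -2, so μ = 6/23.
Foot = (394, 131, 126) + (6/23)·(6, −22, 3) = (9098/23, 2881/23, 2916/23).

(9098/23, 2881/23, 2916/23)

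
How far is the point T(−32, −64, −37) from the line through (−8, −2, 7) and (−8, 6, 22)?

2√433

A direction vector is d = (0, 8, 15).
AP = (−24, −62, −44), and AP × d = (−578, 360, −192).
|AP × d|² = 500548 and |d|² = 289, so the distance is √(500548/289) = √1732 = 2√433.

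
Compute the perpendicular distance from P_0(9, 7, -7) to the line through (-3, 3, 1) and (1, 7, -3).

4√2

A direction vector is d = (4, 4, -4).
AP = (12, 4, -8), and AP × d = (16, 16, 32).
|AP × d|² = 1536 and |d|² = 48, so the distance is √(1536/48) = √32 = 4√2.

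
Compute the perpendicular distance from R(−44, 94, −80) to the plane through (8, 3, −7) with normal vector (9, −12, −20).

4

The plane has equation n·(r − (8, 3, −7)) = 0, i.e. n·r = 176.
Then n·(−44, 94, −80) − 176 = −100.
|n| = √(81 + 144 + 400) = 25, so the distance is |-100|/25 = 4.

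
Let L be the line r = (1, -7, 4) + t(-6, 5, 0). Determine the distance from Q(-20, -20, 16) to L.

3√77

Direction vector d = (-6, 5, 0).
AP = (-21, -13, 12), and AP × d = (-60, -72, -183).
|AP × d|² = 42273 and |d|² = 61, so the distance is √(42273/61) = √693 = 3√77.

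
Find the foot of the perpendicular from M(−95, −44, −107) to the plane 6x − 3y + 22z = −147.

(-65, -59, 3)

The perpendicular from M has direction n = (6, −3, 22): r = (−95, −44, −107) + t(6, −3, 22).
Substitute into the plane: n·(M + tn) = -147 gives -2792 + 529t = -147, so t = 5.
Foot = (−95, −44, −107) + 5·(6, −3, 22) = (−65, −59, 3).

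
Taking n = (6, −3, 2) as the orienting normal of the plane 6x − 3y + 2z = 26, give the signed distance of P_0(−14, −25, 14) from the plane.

-1

n·P_0 − 26 = -7.
|n| = 7, so the signed distance is -7/7 = -1.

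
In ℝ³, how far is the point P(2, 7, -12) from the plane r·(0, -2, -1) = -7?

n = (0, -2, -1); n·P − (-7) = 5; |n| = √5; distance = 5/√5 = √5.

√5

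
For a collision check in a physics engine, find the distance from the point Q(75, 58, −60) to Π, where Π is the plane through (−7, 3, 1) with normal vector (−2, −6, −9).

5

The plane has equation n·(r − (−7, 3, 1)) = 0, i.e. n·r = -13.
d = |(-2)·75 + (-6)·58 + (-9)·(-60) − (-13)| / √(4 + 36 + 81) = |55| / 11 = 5.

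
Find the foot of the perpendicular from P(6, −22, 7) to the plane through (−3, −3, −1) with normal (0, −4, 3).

(6, -6, -5)

The perpendicular from P has direction n = (0, −4, 3): r = (6, −22, 7) + t(0, −4, 3).
Substitute into the plane: n·(P + tn) = 9 gives 109 + 25t = 9, so t = -4.
Foot = (6, −22, 7) + (-4)·(0, −4, 3) = (6, −6, −5).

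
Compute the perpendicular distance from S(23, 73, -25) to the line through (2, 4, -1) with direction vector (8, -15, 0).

Direction vector d = (8, -15, 0).
AP = (21, 69, -24); AP·d = -867, |AP|² = 5778, |d|² = 289.
distance² = |AP|² − (AP·d)²/|d|² = 5778 − 751689/289 = 3177, so the distance is 3√353.

3√353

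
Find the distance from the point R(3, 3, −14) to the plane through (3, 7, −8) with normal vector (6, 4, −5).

14/√77

The plane has equation n·(r − (3, 7, −8)) = 0, i.e. n·r = 86.
Then n·(3, 3, −14) − 86 = 14.
|n| = √(36 + 16 + 25) = √77, so the distance is |14|/√77 = 2√77/11.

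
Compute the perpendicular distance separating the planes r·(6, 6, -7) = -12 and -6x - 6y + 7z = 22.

Divide the second equation by -1 to match normals: 6x + 6y - 7z = -22.
With common normal n = (6, 6, -7) (|n| = 11), the distance is |(-12) − (-22)|/|n| = 10/11.

10/11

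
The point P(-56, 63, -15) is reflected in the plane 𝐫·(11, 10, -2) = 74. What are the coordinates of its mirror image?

(-796/15, 197/3, -233/15)

n = (11, 10, -2), |n|² = 225, n·P − 74 = -30, so t = -30/225 = -2/15.
Foot F = P − (-2/15)·n = (-818/15, 193/3, -229/15); the reflection is 2F − P = (-796/15, 197/3, -233/15).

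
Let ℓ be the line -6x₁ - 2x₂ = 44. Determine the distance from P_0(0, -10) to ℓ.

The normal to the line is n = (-6, -2) with |n| = 2√10.
|n·P_0 − 44| = |20 − 44| = 24, so the distance is 24/(2√10) = 12/√10.

6√10/5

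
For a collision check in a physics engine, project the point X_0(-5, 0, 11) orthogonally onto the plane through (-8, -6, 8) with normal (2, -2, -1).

n = (2, -2, -1), |n|² = 9, and n·X_0 − (-12) = -9.
t = -9/9 = -1, so the foot is X_0 − t·n = (-5, 0, 11) − (-1)·(2, -2, -1) = (-3, -2, 10).

(-3, -2, 10)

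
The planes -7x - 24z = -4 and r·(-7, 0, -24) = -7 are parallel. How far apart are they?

With common normal n = (-7, 0, -24) (|n| = 25), the distance is |(-4) − (-7)|/|n| = 3/25.

3/25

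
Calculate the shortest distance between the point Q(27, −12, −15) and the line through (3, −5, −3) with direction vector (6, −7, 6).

Direction vector d = (6, −7, 6).
AP = (24, −7, −12); AP·d = 121, |AP|² = 769, |d|² = 121.
distance² = |AP|² − (AP·d)²/|d|² = 769 − 14641/121 = 648, so the distance is 18√2.

18√2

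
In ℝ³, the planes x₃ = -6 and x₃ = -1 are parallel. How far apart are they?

5

Both planes have normal n = (0, 0, 1), |n| = 1. Any point on the first plane is at distance |(-1) − (-6)|/|n| = 5/1 = 5 from the second.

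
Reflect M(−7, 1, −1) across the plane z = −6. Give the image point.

(-7, 1, -11)

n = (0, 0, 1), |n|² = 1, n·M − (-6) = 5, so t = 5/1 = 5.
Foot F = M − 5·n = (−7, 1, −6); the reflection is 2F − M = (−7, 1, −11).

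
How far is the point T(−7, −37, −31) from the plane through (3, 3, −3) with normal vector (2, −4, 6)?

The plane has equation n·(r − (3, 3, −3)) = 0, i.e. n·r = -24.
n = (2, −4, 6); n·P − (-24) = -28; |n| = 2√14; distance = 28/(2√14) = √14.

√14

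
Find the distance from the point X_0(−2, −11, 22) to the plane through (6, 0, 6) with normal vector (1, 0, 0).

The plane has equation n·(r − (6, 0, 6)) = 0, i.e. n·r = 6.
n = (1, 0, 0); n·P − 6 = -8; |n| = 1; distance = 8/1 = 8.

8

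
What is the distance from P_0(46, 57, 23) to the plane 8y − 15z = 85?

26/17

Normal vector n = (0, 8, −15), and n·(46, 57, 23) − 85 = 26.
|n| = √(0 + 64 + 225) = 17, so the distance is |26|/17 = 26/17.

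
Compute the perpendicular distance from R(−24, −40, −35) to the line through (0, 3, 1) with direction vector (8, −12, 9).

Direction vector d = (8, −12, 9).
AP = (−24, −43, −36); AP·d = 0, |AP|² = 3721, |d|² = 289.
distance² = |AP|² − (AP·d)²/|d|² = 3721 − 0/289 = 3721, so the distance is 61.

61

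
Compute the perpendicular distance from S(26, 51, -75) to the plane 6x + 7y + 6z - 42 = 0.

21/11

Normal vector n = (6, 7, 6), and n·(26, 51, -75) - 42 = 21.
|n| = √(36 + 49 + 36) = 11, so the distance is |21|/11 = 21/11.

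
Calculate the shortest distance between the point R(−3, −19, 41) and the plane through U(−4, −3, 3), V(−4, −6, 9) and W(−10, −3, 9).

UV = (0, −3, 6) and UW = (−6, 0, 6), so a normal is n = UV × UW = (−18, −36, −18).
n = (−18, −36, −18); n·P − 126 = -126; |n| = 18√6; distance = 126/(18√6) = 7√6/6.

7√6/6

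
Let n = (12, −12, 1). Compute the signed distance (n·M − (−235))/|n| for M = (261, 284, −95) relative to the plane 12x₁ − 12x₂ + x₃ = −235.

n·M − (-235) = -136.
|n| = 17, so the signed distance is -136/17 = -8.

-8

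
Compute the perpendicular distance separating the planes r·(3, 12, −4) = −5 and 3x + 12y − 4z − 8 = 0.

1

Both planes have normal n = (3, 12, −4), |n| = 13. Any point on the first plane is at distance |8 − (-5)|/|n| = 13/13 = 1 from the second.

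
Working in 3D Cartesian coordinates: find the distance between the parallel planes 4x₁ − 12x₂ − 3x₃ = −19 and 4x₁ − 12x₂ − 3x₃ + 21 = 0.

Both planes have normal n = (4, −12, −3), |n| = 13. Any point on the first plane is at distance |(-21) − (-19)|/|n| = 2/13 from the second.

2/13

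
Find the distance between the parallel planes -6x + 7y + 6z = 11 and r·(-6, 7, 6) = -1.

12/11

Both planes have normal n = (-6, 7, 6), |n| = 11. Any point on the first plane is at distance |(-1) − 11|/|n| = 12/11 from the second.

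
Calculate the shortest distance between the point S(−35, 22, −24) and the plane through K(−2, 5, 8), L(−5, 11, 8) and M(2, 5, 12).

KL = (−3, 6, 0) and KM = (4, 0, 4), so a normal is n = KL × KM = (24, 12, −24).
d = |24·(-35) + 12·22 + (-24)·(-24) − (-180)| / √(576 + 144 + 576) = |180| / 36 = 5.

5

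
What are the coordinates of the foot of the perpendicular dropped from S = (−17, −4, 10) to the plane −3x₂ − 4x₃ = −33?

(-17, -17/5, 54/5)

The perpendicular from S has direction n = (0, −3, −4): r = (−17, −4, 10) + t(0, −3, −4).
Substitute into the plane: n·(S + tn) = -33 gives -28 + 25t = -33, so t = -1/5.
Foot = (−17, −4, 10) + (-1/5)·(0, −3, −4) = (−17, −17/5, 54/5).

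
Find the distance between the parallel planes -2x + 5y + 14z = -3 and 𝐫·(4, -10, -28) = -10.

8/15

Divide the second equation by -2 to match normals: -2x + 5y + 14z = 5.
With common normal n = (-2, 5, 14) (|n| = 15), the distance is |(-3) − 5|/|n| = 8/15.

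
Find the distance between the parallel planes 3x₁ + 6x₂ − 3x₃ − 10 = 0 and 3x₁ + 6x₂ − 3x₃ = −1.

With common normal n = (3, 6, −3) (|n| = 3√6), the distance is |10 − (-1)|/|n| = 11/(3√6).

11√6/18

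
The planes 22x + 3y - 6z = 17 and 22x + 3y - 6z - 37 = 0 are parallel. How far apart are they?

Both planes have normal n = (22, 3, -6), |n| = 23. Any point on the first plane is at distance |37 − 17|/|n| = 20/23 from the second.

20/23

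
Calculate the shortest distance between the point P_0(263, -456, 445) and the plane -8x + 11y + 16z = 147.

Normal vector n = (-8, 11, 16), and n·(263, -456, 445) - 147 = -147.
|n| = √(64 + 121 + 256) = 21, so the distance is |-147|/21 = 7.

7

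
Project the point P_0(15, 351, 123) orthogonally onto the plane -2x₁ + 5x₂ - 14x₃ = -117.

The perpendicular from P_0 has direction n = (-2, 5, -14): r = (15, 351, 123) + μ(-2, 5, -14).
Substitute into the plane: n·(P_0 + μn) = -117 gives 3 + 225μ = -117, so μ = -8/15.
Foot = (15, 351, 123) + (-8/15)·(-2, 5, -14) = (241/15, 1045/3, 1957/15).

(241/15, 1045/3, 1957/15)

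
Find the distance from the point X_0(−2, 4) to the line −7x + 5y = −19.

53/√74

d = |(-7)·(-2) + 5·4 − (-19)| / √(49 + 25) = |53|/√74 = 53√74/74.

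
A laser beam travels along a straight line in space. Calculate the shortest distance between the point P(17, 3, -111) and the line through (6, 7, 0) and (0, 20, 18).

√3994

A direction vector is d = (-6, 13, 18).
AP = (11, -4, -111), and AP × d = (1371, 468, 119).
|AP × d|² = 2112826 and |d|² = 529, so the distance is √(2112826/529) = √3994.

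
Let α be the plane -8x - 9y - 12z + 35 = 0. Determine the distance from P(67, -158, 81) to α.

d = |(-8)·67 + (-9)·(-158) + (-12)·81 − (-35)| / √(64 + 81 + 144) = |-51| / 17 = 3.

3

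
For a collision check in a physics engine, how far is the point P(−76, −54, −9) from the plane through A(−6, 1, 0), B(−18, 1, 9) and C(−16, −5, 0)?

AB = (−12, 0, 9) and AC = (−10, −6, 0), so a normal is n = AB × AC = (54, −90, 72).
Then n·(−76, −54, −9) − (−414) = 522.
|n| = √(2916 + 8100 + 5184) = 90√2, so the distance is |522|/(90√2) = 29/(5√2).

29/(5√2)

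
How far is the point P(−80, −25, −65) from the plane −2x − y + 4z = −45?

n = (−2, −1, 4); n·P − (-45) = -30; |n| = √21; distance = 30/√21 = 10√21/7.

30/√21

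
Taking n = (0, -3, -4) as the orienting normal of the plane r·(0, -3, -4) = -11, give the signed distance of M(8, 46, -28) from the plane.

-3

n·M − (-11) = -15.
|n| = 5, so the signed distance is -15/5 = -3.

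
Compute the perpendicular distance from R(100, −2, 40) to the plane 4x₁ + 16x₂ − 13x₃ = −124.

4/3

Normal vector n = (4, 16, −13), and n·(100, −2, 40) − (−124) = −28.
|n| = √(16 + 256 + 169) = 21, so the distance is |-28|/21 = 4/3.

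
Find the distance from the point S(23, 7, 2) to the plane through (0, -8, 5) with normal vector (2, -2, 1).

The plane has equation n·(r − (0, -8, 5)) = 0, i.e. n·r = 21.
Then n·(23, 7, 2) - 21 = 13.
|n| = √(4 + 4 + 1) = 3, so the distance is |13|/3 = 13/3.

13/3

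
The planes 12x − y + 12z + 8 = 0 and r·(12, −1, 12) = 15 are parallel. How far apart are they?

With common normal n = (12, −1, 12) (|n| = 17), the distance is |(-8) − 15|/|n| = 23/17.

23/17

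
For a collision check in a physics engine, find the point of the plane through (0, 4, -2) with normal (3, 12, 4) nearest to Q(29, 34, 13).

(20, -2, 1)

n = (3, 12, 4), |n|² = 169, and n·Q − 40 = 507.
t = 507/169 = 3, so the foot is Q − t·n = (29, 34, 13) − 3·(3, 12, 4) = (20, -2, 1).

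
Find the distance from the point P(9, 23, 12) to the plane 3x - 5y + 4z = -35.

Normal vector n = (3, -5, 4), and n·(9, 23, 12) - (-35) = -5.
|n| = √(9 + 25 + 16) = 5√2, so the distance is |-5|/(5√2) = 1/√2.

√2/2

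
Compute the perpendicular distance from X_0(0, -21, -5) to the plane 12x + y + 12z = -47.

2

n = (12, 1, 12); n·P − (-47) = -34; |n| = 17; distance = 34/17 = 2.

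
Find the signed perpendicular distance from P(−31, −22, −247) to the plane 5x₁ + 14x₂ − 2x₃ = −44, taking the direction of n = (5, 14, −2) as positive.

n·P − (-44) = 75.
|n| = 15, so the signed distance is 75/15 = 5.

5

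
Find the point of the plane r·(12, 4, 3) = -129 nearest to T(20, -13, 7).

n = (12, 4, 3), |n|² = 169, and n·T − (-129) = 338.
t = 338/169 = 2, so the foot is T − t·n = (20, -13, 7) − 2·(12, 4, 3) = (-4, -21, 1).

(-4, -21, 1)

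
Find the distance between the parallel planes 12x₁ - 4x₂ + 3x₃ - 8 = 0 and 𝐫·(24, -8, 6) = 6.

Divide the second equation by 2 to match normals: 12x₁ - 4x₂ + 3x₃ = 3.
Both planes have normal n = (12, -4, 3), |n| = 13. Any point on the first plane is at distance |3 − 8|/|n| = 5/13 from the second.

5/13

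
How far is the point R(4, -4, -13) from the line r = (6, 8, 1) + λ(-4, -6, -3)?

Direction vector d = (-4, -6, -3).
AP = (-2, -12, -14); AP·d = 122, |AP|² = 344, |d|² = 61.
distance² = |AP|² − (AP·d)²/|d|² = 344 − 14884/61 = 100, so the distance is 10.

10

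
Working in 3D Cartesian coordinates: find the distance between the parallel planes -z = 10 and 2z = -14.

Divide the second equation by -2 to match normals: -z = 7.
With common normal n = (0, 0, -1) (|n| = 1), the distance is |10 − 7|/|n| = 3/1 = 3.

3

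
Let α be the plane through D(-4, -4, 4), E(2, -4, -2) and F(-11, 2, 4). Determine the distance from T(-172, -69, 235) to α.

7

DE = (6, 0, -6) and DF = (-7, 6, 0), so a normal is n = DE × DF = (36, 42, 36).
d = |36·(-172) + 42·(-69) + 36·235 − (-168)| / √(1296 + 1764 + 1296) = |-462| / 66 = 7.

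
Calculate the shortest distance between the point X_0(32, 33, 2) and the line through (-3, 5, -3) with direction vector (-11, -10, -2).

3

Direction vector d = (-11, -10, -2).
AP = (35, 28, 5); AP·d = -675, |AP|² = 2034, |d|² = 225.
distance² = |AP|² − (AP·d)²/|d|² = 2034 − 455625/225 = 9, so the distance is 3.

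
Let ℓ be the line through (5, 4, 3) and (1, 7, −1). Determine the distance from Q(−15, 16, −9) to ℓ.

A direction vector is d = (−4, 3, −4).
AP = (−20, 12, −12); AP·d = 164, |AP|² = 688, |d|² = 41.
distance² = |AP|² − (AP·d)²/|d|² = 688 − 26896/41 = 32, so the distance is 4√2.

4√2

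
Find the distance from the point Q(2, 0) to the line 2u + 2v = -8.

3√2

d = |2·2 + 2·0 − (-8)| / √(4 + 4) = |12|/(2√2) = 3√2.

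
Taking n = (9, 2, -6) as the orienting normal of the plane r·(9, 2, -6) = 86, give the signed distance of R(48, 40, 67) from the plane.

24/11

n·R − 86 = 24.
|n| = 11, so the signed distance is 24/11.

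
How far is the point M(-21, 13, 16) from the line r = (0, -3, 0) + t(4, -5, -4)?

√41

Direction vector d = (4, -5, -4).
AP = (-21, 16, 16), and AP × d = (16, -20, 41).
|AP × d|² = 2337 and |d|² = 57, so the distance is √(2337/57) = √41.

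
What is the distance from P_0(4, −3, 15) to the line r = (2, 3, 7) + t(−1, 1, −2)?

Direction vector d = (−1, 1, −2).
AP = (2, −6, 8); AP·d = -24, |AP|² = 104, |d|² = 6.
distance² = |AP|² − (AP·d)²/|d|² = 104 − 576/6 = 8, so the distance is 2√2.

2√2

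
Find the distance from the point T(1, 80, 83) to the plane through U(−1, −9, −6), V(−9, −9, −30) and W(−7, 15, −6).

UV = (−8, 0, −24) and UW = (−6, 24, 0), so a normal is n = UV × UW = (576, 144, −192).
n = (576, 144, −192); n·P − (-720) = -3120; |n| = 624; distance = 3120/624 = 5.

5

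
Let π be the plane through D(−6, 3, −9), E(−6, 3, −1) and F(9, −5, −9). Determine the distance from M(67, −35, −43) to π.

DE = (0, 0, 8) and DF = (15, −8, 0), so a normal is n = DE × DF = (64, 120, 0).
d = |64·67 + 120·(-35) − (-24)| / √(4096 + 14400 + 0) = |112| / 136 = 14/17.

14/17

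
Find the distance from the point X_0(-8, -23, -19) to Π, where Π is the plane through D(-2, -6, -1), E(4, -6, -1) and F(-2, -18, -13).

1/√2

DE = (6, 0, 0) and DF = (0, -12, -12), so a normal is n = DE × DF = (0, 72, -72).
Then n·(-8, -23, -19) - (-360) = 72.
|n| = √(0 + 5184 + 5184) = 72√2, so the distance is |72|/(72√2) = 1/√2.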